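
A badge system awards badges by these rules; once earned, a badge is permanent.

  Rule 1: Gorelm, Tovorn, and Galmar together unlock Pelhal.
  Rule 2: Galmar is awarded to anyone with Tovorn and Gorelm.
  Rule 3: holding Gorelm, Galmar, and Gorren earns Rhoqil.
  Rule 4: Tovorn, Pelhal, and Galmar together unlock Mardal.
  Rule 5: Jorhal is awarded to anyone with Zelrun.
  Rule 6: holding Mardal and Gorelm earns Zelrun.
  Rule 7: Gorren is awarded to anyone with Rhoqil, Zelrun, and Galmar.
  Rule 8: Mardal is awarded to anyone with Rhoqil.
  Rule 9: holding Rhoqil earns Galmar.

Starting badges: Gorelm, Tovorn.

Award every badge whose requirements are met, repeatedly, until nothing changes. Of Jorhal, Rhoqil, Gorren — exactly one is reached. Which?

With Tovorn and Gorelm, Galmar is earned (Rule 2).
With Gorelm, Tovorn, and Galmar, Pelhal is earned (Rule 1).
With Tovorn, Pelhal, and Galmar, Mardal is earned (Rule 4).
With Mardal and Gorelm, Zelrun is earned (Rule 6).
With Zelrun, Jorhal is earned (Rule 5).
Gorren would need Rhoqil, Zelrun, and Galmar (Rule 7), but Rhoqil is never earned. Rhoqil would need Gorelm, Galmar, and Gorren (Rule 3), but Gorren is never earned.

Jorhal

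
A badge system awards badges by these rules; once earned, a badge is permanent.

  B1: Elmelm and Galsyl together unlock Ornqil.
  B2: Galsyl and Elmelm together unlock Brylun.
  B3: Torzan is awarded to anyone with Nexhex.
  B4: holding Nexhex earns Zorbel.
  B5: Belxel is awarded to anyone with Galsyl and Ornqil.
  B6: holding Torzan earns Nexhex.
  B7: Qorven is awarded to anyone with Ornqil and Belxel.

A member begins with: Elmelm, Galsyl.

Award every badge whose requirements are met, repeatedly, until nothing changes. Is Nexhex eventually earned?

Nexhex would need Torzan (B6), but Torzan is never earned.

No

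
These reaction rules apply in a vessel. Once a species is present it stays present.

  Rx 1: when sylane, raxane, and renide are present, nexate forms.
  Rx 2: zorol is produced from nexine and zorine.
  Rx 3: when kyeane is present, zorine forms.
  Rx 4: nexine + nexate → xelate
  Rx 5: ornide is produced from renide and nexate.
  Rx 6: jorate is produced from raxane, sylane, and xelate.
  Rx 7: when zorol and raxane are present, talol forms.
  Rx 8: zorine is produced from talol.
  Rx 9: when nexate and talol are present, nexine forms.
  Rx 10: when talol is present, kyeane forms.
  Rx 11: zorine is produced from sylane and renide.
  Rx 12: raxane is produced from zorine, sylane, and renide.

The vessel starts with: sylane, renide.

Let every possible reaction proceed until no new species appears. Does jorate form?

jorate would need raxane, sylane, and xelate (Rx 6), but xelate never forms.

No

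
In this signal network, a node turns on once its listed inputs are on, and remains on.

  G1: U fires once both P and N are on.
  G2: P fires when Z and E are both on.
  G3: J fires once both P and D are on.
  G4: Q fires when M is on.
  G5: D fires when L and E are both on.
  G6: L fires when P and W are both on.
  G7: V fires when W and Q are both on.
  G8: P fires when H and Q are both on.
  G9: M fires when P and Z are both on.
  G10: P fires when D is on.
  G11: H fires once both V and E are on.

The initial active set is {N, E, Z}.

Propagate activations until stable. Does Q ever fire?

G2: Z and E on → P on.
P and Z are on, so M fires (G9).
M is on, so Q fires (G4).

Yes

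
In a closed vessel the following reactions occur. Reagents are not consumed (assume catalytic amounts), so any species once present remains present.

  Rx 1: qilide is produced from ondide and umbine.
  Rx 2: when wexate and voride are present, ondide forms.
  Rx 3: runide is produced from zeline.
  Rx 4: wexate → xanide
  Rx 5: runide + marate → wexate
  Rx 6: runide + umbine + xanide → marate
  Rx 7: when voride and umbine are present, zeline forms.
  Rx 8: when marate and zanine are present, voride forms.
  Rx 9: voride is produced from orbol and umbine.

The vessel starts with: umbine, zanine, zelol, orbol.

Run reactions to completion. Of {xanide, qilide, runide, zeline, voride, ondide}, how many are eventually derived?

3

orbol and umbine present → voride forms (Rx 9).
voride and umbine present → zeline forms (Rx 7).
zeline present → runide forms (Rx 3).
xanide would need wexate (Rx 4), but wexate never forms.
qilide would need ondide and umbine (Rx 1), but ondide never forms.
runide: reached.
zeline: reached.
voride: reached.
ondide would need wexate and voride (Rx 2), but wexate never forms.
Reached: runide, zeline, and voride — 3 of the 6.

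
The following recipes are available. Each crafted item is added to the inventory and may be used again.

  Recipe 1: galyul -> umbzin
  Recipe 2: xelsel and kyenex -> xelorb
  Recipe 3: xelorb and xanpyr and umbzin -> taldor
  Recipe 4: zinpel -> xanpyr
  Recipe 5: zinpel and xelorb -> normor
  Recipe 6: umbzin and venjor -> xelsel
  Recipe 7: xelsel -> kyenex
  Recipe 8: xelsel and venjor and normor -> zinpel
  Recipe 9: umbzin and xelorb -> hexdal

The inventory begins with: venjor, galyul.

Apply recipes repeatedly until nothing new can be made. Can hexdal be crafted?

Using Recipe 1, galyul makes umbzin.
Using Recipe 6, umbzin and venjor make xelsel.
xelsel -> kyenex (Recipe 7).
xelsel and kyenex -> xelorb (Recipe 2).
Using Recipe 9, umbzin and xelorb make hexdal.

Yes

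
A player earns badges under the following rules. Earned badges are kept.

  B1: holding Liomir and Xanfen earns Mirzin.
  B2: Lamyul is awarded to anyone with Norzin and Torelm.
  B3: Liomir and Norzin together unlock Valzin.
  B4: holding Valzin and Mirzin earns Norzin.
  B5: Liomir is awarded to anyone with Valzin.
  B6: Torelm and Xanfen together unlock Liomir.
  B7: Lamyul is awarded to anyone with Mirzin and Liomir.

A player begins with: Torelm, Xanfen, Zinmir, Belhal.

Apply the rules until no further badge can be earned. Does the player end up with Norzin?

Norzin would need Valzin and Mirzin (B4), but Valzin is never earned.

No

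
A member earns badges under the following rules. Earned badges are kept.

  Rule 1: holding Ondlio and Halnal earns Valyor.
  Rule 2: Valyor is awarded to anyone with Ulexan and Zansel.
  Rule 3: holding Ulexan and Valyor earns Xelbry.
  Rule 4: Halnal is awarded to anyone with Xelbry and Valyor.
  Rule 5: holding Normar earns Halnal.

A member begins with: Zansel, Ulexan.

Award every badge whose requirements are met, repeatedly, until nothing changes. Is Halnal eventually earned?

Yes

With Ulexan and Zansel, Valyor is earned (Rule 2).
With Ulexan and Valyor, Xelbry is earned (Rule 3).
With Xelbry and Valyor, Halnal is earned (Rule 4).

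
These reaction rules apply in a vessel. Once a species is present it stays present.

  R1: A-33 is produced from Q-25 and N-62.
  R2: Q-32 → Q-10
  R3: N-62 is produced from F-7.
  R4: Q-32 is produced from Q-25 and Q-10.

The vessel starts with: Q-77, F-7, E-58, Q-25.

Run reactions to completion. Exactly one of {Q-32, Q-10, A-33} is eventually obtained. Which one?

F-7 present → N-62 forms (R3).
Q-25 and N-62 present → A-33 forms (R1).
Q-10 would need Q-32 (R2), but Q-32 never forms. Q-32 would need Q-25 and Q-10 (R4), but Q-10 never forms.

A-33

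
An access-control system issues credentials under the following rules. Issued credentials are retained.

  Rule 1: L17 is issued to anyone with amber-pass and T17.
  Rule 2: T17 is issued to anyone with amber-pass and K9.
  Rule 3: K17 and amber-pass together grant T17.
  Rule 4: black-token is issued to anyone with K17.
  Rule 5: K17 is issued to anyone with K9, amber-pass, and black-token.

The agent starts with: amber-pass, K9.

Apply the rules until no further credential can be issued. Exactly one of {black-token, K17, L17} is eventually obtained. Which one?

Holding amber-pass and K9 grants T17 (Rule 2).
Holding amber-pass and T17 grants L17 (Rule 1).
black-token would need K17 (Rule 4), but K17 is never granted. K17 would need K9, amber-pass, and black-token (Rule 5), but black-token is never granted.

L17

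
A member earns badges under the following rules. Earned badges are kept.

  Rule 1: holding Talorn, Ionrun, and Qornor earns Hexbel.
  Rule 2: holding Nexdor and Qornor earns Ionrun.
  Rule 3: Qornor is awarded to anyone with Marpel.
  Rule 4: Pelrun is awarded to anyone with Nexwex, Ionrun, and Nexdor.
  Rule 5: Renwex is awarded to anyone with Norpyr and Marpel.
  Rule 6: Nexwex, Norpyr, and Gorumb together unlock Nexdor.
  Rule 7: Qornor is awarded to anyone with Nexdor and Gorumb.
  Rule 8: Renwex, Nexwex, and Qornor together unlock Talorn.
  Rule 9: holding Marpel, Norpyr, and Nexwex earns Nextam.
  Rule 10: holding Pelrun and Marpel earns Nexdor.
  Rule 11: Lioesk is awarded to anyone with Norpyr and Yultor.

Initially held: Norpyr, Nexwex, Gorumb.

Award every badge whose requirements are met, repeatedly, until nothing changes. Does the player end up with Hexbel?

No

Hexbel would need Talorn, Ionrun, and Qornor (Rule 1), but Talorn is never earned.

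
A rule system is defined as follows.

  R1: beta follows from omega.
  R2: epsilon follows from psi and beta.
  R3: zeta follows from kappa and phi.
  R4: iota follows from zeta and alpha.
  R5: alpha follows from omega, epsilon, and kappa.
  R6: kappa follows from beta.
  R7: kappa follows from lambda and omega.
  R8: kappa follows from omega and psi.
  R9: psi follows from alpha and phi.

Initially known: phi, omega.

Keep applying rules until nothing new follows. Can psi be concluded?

psi would need alpha and phi (R9), but alpha is never established.

No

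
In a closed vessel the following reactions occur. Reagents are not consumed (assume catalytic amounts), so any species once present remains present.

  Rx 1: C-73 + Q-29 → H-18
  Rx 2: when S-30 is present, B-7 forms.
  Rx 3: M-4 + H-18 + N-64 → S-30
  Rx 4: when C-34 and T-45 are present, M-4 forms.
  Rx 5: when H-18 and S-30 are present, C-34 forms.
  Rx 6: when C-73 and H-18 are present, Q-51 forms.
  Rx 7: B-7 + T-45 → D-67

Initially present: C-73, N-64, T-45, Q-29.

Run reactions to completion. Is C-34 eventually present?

No

C-34 would need H-18 and S-30 (Rx 5), but S-30 never forms.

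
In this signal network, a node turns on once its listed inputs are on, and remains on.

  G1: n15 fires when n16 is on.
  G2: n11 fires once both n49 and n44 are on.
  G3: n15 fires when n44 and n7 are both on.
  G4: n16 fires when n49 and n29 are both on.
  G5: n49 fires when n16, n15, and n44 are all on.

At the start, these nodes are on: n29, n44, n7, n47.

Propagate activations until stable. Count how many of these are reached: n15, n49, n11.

1

n44 and n7 are on, so n15 fires (G3).
n15: reached.
n49 would need n16, n15, and n44 (G5), but n16 never turns on.
n11 would need n49 and n44 (G2), but n49 never turns on.
Reached: n15 — 1 of the 3.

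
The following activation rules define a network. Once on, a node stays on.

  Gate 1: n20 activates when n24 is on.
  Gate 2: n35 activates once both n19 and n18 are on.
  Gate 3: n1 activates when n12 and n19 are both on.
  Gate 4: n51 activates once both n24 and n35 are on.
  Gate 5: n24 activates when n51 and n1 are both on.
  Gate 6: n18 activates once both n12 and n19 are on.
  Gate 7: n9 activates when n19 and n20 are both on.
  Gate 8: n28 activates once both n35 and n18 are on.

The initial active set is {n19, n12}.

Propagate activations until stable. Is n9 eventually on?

No

n9 would need n19 and n20 (Gate 7), but n20 never turns on.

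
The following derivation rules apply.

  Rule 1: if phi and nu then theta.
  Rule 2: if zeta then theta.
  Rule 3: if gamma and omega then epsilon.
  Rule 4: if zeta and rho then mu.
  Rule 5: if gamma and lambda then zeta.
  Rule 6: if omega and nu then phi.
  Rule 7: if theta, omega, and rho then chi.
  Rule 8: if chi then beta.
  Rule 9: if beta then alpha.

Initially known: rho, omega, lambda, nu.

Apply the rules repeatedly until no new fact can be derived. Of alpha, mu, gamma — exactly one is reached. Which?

From omega and nu, Rule 6 gives phi.
phi and nu hold, so theta follows (Rule 1).
From theta, omega, and rho, Rule 7 gives chi.
chi holds, so beta follows (Rule 8).
From beta, Rule 9 gives alpha.
mu would need zeta and rho (Rule 4), but zeta is never established. No rule produces gamma, and it is not given.

alpha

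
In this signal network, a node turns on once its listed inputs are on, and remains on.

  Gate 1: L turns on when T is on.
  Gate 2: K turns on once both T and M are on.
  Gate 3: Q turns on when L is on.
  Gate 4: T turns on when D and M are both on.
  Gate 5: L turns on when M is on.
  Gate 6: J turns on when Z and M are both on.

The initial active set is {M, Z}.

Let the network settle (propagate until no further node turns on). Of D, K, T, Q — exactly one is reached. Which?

Q

M is on, so L turns on (Gate 5).
L is on, so Q turns on (Gate 3).
T would need D and M (Gate 4), but D never turns on. K would need T and M (Gate 2), but T never turns on. No rule produces D, and it is not given.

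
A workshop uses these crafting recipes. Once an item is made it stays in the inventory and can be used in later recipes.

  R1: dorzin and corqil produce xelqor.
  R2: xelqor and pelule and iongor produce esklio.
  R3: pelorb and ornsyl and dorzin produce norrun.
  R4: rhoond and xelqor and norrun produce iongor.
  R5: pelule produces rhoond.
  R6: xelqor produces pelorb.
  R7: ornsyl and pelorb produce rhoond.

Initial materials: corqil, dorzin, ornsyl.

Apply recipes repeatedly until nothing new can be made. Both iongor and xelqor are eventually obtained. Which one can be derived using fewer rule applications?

xelqor

xelqor: Using R1, dorzin and corqil make xelqor. [1 rule application]
iongor: dorzin and corqil → xelqor (R1). xelqor → pelorb (R6). pelorb and ornsyl and dorzin → norrun (R3). ornsyl and pelorb → rhoond (R7). rhoond and xelqor and norrun → iongor (R4). [5 rule applications]
xelqor needs fewer.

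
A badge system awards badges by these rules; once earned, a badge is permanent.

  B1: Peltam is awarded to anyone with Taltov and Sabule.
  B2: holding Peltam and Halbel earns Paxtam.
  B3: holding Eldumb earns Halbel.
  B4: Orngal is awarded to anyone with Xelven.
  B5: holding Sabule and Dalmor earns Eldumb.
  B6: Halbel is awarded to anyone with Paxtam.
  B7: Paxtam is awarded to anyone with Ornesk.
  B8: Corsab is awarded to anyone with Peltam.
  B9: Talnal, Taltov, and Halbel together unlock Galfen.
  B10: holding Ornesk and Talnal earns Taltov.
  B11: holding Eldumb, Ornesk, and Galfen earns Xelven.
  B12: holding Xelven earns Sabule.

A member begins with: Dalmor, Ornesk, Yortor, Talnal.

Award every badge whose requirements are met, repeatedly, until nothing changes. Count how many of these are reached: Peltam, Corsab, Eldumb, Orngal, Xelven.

0

Peltam would need Taltov and Sabule (B1), but Sabule is never earned.
Corsab would need Peltam (B8), but Peltam is never earned.
Eldumb would need Sabule and Dalmor (B5), but Sabule is never earned.
Orngal would need Xelven (B4), but Xelven is never earned.
Xelven would need Eldumb, Ornesk, and Galfen (B11), but Eldumb is never earned.
None of the 5 are reached.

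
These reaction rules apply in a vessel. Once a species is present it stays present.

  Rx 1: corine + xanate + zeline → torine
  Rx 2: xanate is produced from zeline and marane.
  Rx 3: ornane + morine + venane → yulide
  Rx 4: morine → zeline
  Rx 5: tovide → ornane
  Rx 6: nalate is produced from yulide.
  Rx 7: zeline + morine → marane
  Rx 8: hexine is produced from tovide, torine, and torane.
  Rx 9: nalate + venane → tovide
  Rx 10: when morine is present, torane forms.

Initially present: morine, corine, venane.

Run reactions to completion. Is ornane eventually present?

ornane would need tovide (Rx 5), but tovide never forms.

No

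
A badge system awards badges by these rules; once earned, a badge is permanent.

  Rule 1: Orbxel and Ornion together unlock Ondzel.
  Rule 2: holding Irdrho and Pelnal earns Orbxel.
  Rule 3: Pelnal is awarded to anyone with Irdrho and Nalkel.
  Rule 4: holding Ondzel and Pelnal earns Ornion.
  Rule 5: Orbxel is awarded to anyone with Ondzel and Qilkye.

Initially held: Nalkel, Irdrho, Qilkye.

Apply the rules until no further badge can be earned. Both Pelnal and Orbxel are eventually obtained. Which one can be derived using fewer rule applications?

Pelnal: With Irdrho and Nalkel, Pelnal is earned (Rule 3). [1 rule application]
Orbxel: With Irdrho and Nalkel, Pelnal is earned (Rule 3). With Irdrho and Pelnal, Orbxel is earned (Rule 2). [2 rule applications]
Pelnal needs fewer.

Pelnal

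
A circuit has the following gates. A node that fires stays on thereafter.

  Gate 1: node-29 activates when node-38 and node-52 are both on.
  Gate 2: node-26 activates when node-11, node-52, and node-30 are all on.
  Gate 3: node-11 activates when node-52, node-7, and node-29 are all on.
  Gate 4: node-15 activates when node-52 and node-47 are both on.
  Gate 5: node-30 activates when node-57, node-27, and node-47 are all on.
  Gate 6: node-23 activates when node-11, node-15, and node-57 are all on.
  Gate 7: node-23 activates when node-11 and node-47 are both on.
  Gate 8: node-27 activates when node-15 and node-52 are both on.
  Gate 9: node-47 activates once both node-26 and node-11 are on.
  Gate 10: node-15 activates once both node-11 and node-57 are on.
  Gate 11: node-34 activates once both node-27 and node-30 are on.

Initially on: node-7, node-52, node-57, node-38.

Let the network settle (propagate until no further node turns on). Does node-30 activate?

No

node-30 would need node-57, node-27, and node-47 (Gate 5), but node-47 never turns on.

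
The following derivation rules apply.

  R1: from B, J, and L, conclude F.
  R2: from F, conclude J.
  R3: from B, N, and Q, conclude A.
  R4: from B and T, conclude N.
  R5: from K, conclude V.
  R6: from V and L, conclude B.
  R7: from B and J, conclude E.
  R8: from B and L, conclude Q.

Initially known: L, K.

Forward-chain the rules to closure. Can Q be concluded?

Yes

K holds, so V follows (R5).
From V and L, R6 gives B.
B and L hold, so Q follows (R8).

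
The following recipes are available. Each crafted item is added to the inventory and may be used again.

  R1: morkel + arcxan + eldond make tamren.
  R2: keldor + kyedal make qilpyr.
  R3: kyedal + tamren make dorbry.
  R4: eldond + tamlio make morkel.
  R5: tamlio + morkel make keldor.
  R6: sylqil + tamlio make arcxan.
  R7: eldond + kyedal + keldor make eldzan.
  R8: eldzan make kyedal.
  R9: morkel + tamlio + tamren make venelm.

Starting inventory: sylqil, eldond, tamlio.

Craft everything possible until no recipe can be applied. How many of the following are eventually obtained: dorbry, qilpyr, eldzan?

0

dorbry would need kyedal and tamren (R3), but kyedal is never obtained.
qilpyr would need keldor and kyedal (R2), but kyedal is never obtained.
eldzan would need eldond, kyedal, and keldor (R7), but kyedal is never obtained.
None of the 3 are reached.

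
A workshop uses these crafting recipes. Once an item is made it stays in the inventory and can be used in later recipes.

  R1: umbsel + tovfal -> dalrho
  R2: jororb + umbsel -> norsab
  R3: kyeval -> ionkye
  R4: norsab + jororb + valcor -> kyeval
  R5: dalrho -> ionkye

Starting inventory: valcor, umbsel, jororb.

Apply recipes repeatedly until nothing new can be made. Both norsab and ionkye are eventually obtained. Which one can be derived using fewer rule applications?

norsab

norsab: Using R2, jororb and umbsel make norsab. [1 rule application]
ionkye: jororb + umbsel -> norsab (R2). Using R4, norsab, jororb, and valcor make kyeval. kyeval -> ionkye (R3). [3 rule applications]
norsab needs fewer.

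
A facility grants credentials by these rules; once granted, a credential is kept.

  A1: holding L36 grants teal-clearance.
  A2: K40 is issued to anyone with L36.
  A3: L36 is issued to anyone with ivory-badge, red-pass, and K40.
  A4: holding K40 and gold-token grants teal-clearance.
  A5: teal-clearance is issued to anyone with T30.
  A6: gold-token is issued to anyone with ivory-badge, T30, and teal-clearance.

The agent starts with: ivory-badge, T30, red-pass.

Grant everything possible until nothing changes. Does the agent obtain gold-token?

Yes

Holding T30 grants teal-clearance (A5).
Holding ivory-badge, T30, and teal-clearance grants gold-token (A6).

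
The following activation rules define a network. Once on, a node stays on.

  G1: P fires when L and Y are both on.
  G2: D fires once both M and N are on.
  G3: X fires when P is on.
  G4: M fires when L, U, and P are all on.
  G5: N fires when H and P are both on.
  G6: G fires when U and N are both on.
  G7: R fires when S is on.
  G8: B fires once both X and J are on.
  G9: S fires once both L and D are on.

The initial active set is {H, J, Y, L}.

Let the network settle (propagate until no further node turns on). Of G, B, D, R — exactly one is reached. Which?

B

L and Y are on, so P fires (G1).
G3: P on → X on.
G8: X and J on → B on.
G would need U and N (G6), but U never turns on. R would need S (G7), but S never turns on. D would need M and N (G2), but M never turns on.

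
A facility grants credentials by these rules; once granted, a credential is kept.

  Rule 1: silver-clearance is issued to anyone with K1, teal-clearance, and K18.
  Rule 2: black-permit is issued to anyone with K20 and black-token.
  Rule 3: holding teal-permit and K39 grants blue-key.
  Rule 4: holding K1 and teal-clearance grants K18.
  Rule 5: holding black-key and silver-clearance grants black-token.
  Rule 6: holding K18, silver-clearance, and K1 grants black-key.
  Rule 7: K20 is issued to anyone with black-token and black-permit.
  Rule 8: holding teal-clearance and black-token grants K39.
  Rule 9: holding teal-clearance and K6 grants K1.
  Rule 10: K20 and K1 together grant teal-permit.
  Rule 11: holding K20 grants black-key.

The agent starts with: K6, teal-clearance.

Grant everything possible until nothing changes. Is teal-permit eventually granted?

No

teal-permit would need K20 and K1 (Rule 10), but K20 is never granted.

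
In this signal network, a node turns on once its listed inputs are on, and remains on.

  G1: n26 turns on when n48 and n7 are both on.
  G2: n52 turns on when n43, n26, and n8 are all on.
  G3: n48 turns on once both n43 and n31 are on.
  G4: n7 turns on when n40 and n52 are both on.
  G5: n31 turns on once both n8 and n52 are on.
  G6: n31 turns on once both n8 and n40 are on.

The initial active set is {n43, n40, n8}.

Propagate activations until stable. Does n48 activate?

Yes

G6: n8 and n40 on → n31 on.
G3: n43 and n31 on → n48 on.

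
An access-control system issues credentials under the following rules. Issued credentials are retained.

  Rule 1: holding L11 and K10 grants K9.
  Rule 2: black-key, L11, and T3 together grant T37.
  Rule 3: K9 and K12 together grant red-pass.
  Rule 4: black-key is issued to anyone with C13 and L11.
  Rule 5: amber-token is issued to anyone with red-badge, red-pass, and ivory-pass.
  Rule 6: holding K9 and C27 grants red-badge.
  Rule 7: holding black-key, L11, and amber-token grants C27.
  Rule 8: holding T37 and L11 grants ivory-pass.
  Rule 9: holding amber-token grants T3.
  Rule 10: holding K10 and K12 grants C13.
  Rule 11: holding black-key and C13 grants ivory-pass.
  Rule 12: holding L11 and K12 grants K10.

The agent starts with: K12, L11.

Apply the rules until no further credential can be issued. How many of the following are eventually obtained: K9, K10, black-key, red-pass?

Holding L11 and K12 grants K10 (Rule 12).
Holding K10 and K12 grants C13 (Rule 10).
Holding L11 and K10 grants K9 (Rule 1).
Holding C13 and L11 grants black-key (Rule 4).
Holding K9 and K12 grants red-pass (Rule 3).
K9: reached.
K10: reached.
black-key: reached.
red-pass: reached.
All 4 are reached.

4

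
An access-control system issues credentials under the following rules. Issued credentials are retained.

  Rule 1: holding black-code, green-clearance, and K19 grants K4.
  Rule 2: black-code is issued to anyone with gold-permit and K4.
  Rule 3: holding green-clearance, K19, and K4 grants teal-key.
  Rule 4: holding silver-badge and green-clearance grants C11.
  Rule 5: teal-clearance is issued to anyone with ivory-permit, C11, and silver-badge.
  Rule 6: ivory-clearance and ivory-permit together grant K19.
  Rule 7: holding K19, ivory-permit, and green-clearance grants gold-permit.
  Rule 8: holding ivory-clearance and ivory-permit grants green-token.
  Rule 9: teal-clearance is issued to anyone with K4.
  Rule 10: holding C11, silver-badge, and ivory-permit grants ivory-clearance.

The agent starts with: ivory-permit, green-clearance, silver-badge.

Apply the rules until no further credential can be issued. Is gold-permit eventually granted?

Yes

Holding silver-badge and green-clearance grants C11 (Rule 4).
Holding C11, silver-badge, and ivory-permit grants ivory-clearance (Rule 10).
Holding ivory-clearance and ivory-permit grants K19 (Rule 6).
Holding K19, ivory-permit, and green-clearance grants gold-permit (Rule 7).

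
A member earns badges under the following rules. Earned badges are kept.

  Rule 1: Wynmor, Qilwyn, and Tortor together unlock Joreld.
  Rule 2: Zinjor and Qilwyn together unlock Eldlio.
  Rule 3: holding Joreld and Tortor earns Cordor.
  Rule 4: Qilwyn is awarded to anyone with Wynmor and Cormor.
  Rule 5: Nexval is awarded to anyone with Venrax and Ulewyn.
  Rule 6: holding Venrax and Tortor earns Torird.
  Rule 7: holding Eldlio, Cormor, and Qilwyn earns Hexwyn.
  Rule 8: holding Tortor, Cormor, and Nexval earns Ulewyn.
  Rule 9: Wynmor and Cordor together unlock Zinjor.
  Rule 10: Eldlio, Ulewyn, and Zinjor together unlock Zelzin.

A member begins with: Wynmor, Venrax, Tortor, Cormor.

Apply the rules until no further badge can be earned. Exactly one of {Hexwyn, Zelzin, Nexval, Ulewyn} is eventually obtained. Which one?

With Wynmor and Cormor, Qilwyn is earned (Rule 4).
With Wynmor, Qilwyn, and Tortor, Joreld is earned (Rule 1).
With Joreld and Tortor, Cordor is earned (Rule 3).
With Wynmor and Cordor, Zinjor is earned (Rule 9).
With Zinjor and Qilwyn, Eldlio is earned (Rule 2).
With Eldlio, Cormor, and Qilwyn, Hexwyn is earned (Rule 7).
Zelzin would need Eldlio, Ulewyn, and Zinjor (Rule 10), but Ulewyn is never earned. Ulewyn would need Tortor, Cormor, and Nexval (Rule 8), but Nexval is never earned. Nexval would need Venrax and Ulewyn (Rule 5), but Ulewyn is never earned.

Hexwyn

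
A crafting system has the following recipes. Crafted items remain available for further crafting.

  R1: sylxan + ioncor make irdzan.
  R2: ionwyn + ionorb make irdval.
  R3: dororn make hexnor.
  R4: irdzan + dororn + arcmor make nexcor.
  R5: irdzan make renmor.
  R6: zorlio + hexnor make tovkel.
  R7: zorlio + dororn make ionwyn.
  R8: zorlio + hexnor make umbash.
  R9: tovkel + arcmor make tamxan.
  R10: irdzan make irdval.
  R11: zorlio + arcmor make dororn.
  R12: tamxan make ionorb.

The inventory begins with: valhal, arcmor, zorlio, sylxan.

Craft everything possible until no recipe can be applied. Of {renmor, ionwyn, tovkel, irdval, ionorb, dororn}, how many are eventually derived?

5

zorlio + arcmor → dororn (R11).
zorlio + dororn → ionwyn (R7).
dororn → hexnor (R3).
zorlio + hexnor → tovkel (R6).
Using R9, tovkel and arcmor make tamxan.
Using R12, tamxan makes ionorb.
Using R2, ionwyn and ionorb make irdval.
renmor would need irdzan (R5), but irdzan is never obtained.
ionwyn: reached.
tovkel: reached.
irdval: reached.
ionorb: reached.
dororn: reached.
Reached: ionwyn, tovkel, irdval, ionorb, and dororn — 5 of the 6.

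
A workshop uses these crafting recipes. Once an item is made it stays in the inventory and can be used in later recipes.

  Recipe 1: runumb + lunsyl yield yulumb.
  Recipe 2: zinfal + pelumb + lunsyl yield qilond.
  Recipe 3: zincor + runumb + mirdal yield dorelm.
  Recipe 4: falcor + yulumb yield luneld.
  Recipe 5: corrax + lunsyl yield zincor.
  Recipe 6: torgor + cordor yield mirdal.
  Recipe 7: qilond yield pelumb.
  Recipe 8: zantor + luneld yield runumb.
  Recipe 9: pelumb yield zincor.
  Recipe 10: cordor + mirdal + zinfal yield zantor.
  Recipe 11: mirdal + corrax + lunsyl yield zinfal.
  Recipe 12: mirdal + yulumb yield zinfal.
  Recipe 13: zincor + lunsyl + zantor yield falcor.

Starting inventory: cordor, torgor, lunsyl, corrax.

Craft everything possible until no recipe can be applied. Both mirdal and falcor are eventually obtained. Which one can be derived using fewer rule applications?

mirdal: torgor + cordor → mirdal (Recipe 6). [1 rule application]
falcor: corrax + lunsyl → zincor (Recipe 5). Using Recipe 6, torgor and cordor make mirdal. Using Recipe 11, mirdal, corrax, and lunsyl make zinfal. cordor + mirdal + zinfal → zantor (Recipe 10). zincor + lunsyl + zantor → falcor (Recipe 13). [5 rule applications]
mirdal needs fewer.

mirdal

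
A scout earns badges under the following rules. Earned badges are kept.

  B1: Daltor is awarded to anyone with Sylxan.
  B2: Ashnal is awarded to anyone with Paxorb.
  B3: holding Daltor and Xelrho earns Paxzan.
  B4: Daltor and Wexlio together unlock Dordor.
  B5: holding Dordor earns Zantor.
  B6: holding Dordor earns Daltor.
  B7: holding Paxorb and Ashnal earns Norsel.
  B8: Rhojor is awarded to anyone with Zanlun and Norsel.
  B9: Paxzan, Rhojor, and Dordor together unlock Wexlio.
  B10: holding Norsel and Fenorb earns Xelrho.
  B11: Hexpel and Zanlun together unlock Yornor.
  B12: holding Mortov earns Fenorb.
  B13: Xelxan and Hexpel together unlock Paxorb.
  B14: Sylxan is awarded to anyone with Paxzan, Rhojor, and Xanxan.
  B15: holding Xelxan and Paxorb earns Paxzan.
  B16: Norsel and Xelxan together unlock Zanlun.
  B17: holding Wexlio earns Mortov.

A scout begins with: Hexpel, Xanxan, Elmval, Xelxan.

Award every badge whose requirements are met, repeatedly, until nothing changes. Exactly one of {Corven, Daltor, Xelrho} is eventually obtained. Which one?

With Xelxan and Hexpel, Paxorb is earned (B13).
With Paxorb, Ashnal is earned (B2).
With Xelxan and Paxorb, Paxzan is earned (B15).
With Paxorb and Ashnal, Norsel is earned (B7).
With Norsel and Xelxan, Zanlun is earned (B16).
With Zanlun and Norsel, Rhojor is earned (B8).
With Paxzan, Rhojor, and Xanxan, Sylxan is earned (B14).
With Sylxan, Daltor is earned (B1).
No rule produces Corven, and it is not given. Xelrho would need Norsel and Fenorb (B10), but Fenorb is never earned.

Daltor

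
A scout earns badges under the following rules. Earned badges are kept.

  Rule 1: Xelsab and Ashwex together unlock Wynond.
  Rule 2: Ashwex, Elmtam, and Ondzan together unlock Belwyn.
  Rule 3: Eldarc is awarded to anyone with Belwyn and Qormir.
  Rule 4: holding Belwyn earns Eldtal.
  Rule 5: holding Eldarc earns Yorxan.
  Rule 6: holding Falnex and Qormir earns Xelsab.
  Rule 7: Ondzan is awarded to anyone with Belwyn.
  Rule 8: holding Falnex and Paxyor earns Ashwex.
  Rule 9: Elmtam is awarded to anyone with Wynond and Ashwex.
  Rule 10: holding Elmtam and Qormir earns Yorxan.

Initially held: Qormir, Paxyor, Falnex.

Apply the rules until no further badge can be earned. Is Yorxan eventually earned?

Yes

With Falnex and Qormir, Xelsab is earned (Rule 6).
With Falnex and Paxyor, Ashwex is earned (Rule 8).
With Xelsab and Ashwex, Wynond is earned (Rule 1).
With Wynond and Ashwex, Elmtam is earned (Rule 9).
With Elmtam and Qormir, Yorxan is earned (Rule 10).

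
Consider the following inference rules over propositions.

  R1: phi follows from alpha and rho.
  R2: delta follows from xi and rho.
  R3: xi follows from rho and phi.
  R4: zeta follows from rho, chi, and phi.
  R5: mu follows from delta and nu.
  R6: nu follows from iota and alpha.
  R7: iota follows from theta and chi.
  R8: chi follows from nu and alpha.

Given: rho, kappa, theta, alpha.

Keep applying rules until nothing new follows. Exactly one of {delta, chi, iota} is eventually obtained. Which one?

From alpha and rho, R1 gives phi.
From rho and phi, R3 gives xi.
xi and rho hold, so delta follows (R2).
chi would need nu and alpha (R8), but nu is never established. iota would need theta and chi (R7), but chi is never established.

delta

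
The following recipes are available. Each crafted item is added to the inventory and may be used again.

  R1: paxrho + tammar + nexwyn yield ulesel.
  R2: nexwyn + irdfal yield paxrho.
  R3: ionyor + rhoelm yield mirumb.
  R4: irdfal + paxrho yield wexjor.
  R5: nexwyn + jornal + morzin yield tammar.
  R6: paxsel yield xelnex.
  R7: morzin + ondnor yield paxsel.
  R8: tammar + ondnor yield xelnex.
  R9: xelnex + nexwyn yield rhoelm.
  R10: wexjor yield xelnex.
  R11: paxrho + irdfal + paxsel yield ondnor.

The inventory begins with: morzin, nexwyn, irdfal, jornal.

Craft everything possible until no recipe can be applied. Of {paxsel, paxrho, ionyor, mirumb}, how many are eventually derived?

1

nexwyn + irdfal → paxrho (R2).
paxsel would need morzin and ondnor (R7), but ondnor is never obtained.
paxrho: reached.
No rule produces ionyor, and it is not given.
mirumb would need ionyor and rhoelm (R3), but ionyor is never obtained.
Reached: paxrho — 1 of the 4.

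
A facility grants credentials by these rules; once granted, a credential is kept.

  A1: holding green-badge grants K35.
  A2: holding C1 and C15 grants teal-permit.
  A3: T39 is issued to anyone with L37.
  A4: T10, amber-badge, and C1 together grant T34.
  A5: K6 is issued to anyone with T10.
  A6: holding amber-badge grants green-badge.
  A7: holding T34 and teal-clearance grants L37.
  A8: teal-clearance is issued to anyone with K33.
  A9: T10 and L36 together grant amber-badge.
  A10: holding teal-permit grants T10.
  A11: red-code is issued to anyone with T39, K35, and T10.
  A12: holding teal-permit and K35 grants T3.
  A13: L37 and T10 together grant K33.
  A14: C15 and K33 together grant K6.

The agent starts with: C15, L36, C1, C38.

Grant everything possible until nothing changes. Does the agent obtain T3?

Holding C1 and C15 grants teal-permit (A2).
Holding teal-permit grants T10 (A10).
Holding T10 and L36 grants amber-badge (A9).
Holding amber-badge grants green-badge (A6).
Holding green-badge grants K35 (A1).
Holding teal-permit and K35 grants T3 (A12).

Yes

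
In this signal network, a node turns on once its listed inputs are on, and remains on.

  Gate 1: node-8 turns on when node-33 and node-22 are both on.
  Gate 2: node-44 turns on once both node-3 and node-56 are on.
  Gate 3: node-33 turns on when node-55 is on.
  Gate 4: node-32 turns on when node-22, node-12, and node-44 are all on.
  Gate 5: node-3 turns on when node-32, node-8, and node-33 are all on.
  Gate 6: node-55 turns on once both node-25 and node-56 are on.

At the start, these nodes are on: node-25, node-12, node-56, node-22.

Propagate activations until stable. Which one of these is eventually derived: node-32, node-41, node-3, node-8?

node-8

Gate 6: node-25 and node-56 on → node-55 on.
node-55 is on, so node-33 turns on (Gate 3).
Gate 1: node-33 and node-22 on → node-8 on.
node-3 would need node-32, node-8, and node-33 (Gate 5), but node-32 never turns on. node-32 would need node-22, node-12, and node-44 (Gate 4), but node-44 never turns on. No rule produces node-41, and it is not given.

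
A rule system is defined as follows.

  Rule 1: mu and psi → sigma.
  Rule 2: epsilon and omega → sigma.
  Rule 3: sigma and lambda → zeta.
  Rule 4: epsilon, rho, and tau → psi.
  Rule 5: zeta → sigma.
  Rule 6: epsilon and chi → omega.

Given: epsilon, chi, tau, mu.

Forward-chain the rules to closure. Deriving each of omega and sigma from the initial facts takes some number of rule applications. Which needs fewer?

omega

omega: epsilon and chi hold, so omega follows (Rule 6). [1 rule application]
sigma: epsilon and chi hold, so omega follows (Rule 6). From epsilon and omega, Rule 2 gives sigma. [2 rule applications]
omega needs fewer.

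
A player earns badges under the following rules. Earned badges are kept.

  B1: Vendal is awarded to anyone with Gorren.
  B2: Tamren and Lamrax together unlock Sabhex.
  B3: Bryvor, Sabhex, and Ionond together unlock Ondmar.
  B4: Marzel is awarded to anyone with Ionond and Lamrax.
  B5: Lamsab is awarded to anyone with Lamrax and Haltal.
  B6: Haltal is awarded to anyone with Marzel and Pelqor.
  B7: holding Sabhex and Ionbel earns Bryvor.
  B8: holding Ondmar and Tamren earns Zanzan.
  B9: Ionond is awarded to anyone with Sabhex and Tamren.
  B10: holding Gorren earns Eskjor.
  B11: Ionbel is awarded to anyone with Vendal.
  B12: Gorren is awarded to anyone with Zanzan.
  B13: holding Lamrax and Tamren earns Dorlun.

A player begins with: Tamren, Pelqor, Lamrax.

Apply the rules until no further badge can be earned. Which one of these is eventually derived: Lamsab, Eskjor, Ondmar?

With Tamren and Lamrax, Sabhex is earned (B2).
With Sabhex and Tamren, Ionond is earned (B9).
With Ionond and Lamrax, Marzel is earned (B4).
With Marzel and Pelqor, Haltal is earned (B6).
With Lamrax and Haltal, Lamsab is earned (B5).
Ondmar would need Bryvor, Sabhex, and Ionond (B3), but Bryvor is never earned. Eskjor would need Gorren (B10), but Gorren is never earned.

Lamsab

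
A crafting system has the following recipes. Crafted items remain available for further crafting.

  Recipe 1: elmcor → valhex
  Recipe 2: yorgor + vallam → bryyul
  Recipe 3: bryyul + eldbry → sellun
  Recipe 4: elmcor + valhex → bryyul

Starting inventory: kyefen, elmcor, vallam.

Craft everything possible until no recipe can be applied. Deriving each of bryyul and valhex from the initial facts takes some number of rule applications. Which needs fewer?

valhex

valhex: Using Recipe 1, elmcor makes valhex. [1 rule application]
bryyul: elmcor → valhex (Recipe 1). Using Recipe 4, elmcor and valhex make bryyul. [2 rule applications]
valhex needs fewer.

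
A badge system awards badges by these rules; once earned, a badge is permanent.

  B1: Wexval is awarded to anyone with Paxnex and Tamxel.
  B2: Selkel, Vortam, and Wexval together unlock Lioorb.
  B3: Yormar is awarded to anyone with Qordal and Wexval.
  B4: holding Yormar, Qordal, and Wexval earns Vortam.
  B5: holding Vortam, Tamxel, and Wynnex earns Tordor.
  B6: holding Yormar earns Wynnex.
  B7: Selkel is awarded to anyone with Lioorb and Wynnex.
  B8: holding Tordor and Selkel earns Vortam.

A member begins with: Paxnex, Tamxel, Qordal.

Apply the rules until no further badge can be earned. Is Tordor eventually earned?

Yes

With Paxnex and Tamxel, Wexval is earned (B1).
With Qordal and Wexval, Yormar is earned (B3).
With Yormar, Qordal, and Wexval, Vortam is earned (B4).
With Yormar, Wynnex is earned (B6).
With Vortam, Tamxel, and Wynnex, Tordor is earned (B5).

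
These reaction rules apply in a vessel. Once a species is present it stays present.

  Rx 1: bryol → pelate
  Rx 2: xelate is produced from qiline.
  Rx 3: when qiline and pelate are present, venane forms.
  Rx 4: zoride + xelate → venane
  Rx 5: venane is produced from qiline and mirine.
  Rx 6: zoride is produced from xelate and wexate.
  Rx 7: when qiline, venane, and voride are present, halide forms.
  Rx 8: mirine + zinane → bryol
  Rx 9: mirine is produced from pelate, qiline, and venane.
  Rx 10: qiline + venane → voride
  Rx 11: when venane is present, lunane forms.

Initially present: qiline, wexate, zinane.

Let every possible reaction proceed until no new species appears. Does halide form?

Yes

qiline present → xelate forms (Rx 2).
xelate and wexate present → zoride forms (Rx 6).
zoride and xelate present → venane forms (Rx 4).
qiline and venane present → voride forms (Rx 10).
qiline, venane, and voride present → halide forms (Rx 7).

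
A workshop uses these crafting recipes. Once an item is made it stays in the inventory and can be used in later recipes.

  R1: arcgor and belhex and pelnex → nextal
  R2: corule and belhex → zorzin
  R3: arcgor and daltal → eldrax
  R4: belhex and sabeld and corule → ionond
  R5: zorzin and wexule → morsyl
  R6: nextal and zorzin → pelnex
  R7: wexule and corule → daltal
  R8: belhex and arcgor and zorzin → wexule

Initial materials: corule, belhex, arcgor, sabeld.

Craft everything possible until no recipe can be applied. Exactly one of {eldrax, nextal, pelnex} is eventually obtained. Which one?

eldrax

Using R2, corule and belhex make zorzin.
belhex and arcgor and zorzin → wexule (R8).
Using R7, wexule and corule make daltal.
Using R3, arcgor and daltal make eldrax.
pelnex would need nextal and zorzin (R6), but nextal is never obtained. nextal would need arcgor, belhex, and pelnex (R1), but pelnex is never obtained.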